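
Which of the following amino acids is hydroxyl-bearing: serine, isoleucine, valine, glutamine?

The –OH-bearing residues are Ser, Thr (aliphatic alcohols), and Tyr (phenol).
Of the listed options, only serine belongs to this group.

serine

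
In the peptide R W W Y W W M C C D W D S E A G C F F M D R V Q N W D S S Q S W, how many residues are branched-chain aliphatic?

The BCAAs are Val, Leu, and Ile — aliphatic side chains with a branch point.
Matching residues: V23.

1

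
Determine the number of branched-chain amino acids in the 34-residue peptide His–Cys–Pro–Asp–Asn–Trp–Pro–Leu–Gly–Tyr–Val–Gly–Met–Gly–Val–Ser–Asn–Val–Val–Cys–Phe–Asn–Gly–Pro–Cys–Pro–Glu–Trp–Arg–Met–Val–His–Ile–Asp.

7

V, L, and I make up the branched-chain aliphatic group.
Matching residues: Leu8, Val11, Val15, Val18, Val19, Val31, Ile33.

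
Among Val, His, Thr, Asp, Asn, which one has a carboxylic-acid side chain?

Only D (aspartate) and E (glutamate) carry a side-chain carboxylic acid.
Of the listed options, only Asp belongs to this group.

Asp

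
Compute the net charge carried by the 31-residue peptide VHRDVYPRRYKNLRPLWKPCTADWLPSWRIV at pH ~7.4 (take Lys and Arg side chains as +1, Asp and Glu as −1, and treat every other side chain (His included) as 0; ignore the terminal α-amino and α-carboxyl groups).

Positive (K, R): R3, R8, R9, K11, R14, K18, R29 → +7.
Negative (D, E): D4, D23 → −2.
Net charge = (+7) + (−2) = +5.

+5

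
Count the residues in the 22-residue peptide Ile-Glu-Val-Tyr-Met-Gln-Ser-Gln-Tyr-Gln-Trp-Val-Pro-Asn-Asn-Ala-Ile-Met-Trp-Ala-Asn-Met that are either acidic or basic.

1

Acidic: D, E. Basic: H, K, R.
Acidic residues here: Glu2 (1).
Basic residues here: none (0).
The two groups share no amino acid, so total = 1 + 0 = 1.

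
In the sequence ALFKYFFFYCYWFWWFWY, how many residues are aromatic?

14

The aromatic amino acids are Phe (F, benzyl), Trp (W, indole), and Tyr (Y, phenol).
Matching residues: F3, Y5, F6, F7, F8, Y9, Y11, W12, F13, W14, W15, F16, W17, Y18.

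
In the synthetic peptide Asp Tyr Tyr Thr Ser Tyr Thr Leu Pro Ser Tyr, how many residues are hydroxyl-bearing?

8

The –OH-bearing residues are Ser, Thr (aliphatic alcohols), and Tyr (phenol).
Matching residues: Tyr2, Tyr3, Thr4, Ser5, Tyr6, Thr7, Ser10, Tyr11.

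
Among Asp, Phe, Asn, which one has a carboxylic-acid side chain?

Asp

Only D (aspartate) and E (glutamate) carry a side-chain carboxylic acid.
Of the listed options, only Asp belongs to this group.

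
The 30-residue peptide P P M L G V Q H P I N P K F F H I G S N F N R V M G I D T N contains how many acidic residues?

1

Aspartate (D) and glutamate (E) have carboxylic-acid side chains and are the acidic amino acids.
Matching residues: D28.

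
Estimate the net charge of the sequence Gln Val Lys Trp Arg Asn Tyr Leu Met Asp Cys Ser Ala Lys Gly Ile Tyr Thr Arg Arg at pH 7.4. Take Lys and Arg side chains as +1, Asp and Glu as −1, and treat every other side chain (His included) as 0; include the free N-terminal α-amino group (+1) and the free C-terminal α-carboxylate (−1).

+4

Positive (K, R): Lys3, Arg5, Lys14, Arg19, Arg20 → +5.
Negative (D, E): Asp10 → −1.
The N-terminus (+1) and C-terminus (−1) cancel.
Net charge = (+5) + (−1) = +4.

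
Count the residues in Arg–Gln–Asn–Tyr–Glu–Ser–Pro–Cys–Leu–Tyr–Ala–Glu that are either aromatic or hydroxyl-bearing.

Aromatic: F, W, Y. Hydroxyl-bearing: S, T, Y.
Aromatic residues here: Tyr4, Tyr10 (2).
Hydroxyl-bearing residues here: Tyr4, Ser6, Tyr10 (3).
Y is in both groups, so the 2 Y residues must not be double-counted.
Total = 2 + 3 − 2 = 3.

3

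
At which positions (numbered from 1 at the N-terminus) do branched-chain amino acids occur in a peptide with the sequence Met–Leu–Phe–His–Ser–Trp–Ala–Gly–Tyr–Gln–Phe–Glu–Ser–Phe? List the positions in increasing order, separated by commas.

2

V, L, and I make up the branched-chain aliphatic group.
Matching residues: Leu2.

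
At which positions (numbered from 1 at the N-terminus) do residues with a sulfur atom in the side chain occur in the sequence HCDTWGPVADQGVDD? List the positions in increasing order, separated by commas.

2

Only Cys (C) and Met (M) have a sulfur atom in the side chain.
Matching residues: C2.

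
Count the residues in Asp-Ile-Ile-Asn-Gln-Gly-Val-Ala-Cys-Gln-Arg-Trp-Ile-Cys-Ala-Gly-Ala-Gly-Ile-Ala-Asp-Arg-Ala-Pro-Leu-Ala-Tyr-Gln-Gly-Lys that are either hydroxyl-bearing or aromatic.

2

Hydroxyl-bearing: S, T, Y. Aromatic: F, W, Y.
Hydroxyl-bearing residues here: Tyr27 (1).
Aromatic residues here: Trp12, Tyr27 (2).
Y is in both groups, so the 1 Y residue must not be double-counted.
Total = 1 + 2 − 1 = 2.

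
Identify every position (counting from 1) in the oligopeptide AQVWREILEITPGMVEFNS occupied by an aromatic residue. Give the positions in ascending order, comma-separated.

F, W, and Y each carry an aromatic ring on the side chain.
Matching residues: W4, F17.

4, 17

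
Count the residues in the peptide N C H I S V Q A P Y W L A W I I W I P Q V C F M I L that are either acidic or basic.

Acidic: D, E. Basic: H, K, R.
Acidic residues here: none (0).
Basic residues here: H3 (1).
The two groups share no amino acid, so total = 0 + 1 = 1.

1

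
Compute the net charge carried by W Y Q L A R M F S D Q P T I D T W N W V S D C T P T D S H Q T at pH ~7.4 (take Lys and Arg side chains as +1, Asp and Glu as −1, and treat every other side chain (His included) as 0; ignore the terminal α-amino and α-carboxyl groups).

-3

Positive (K, R): R6 → +1.
Negative (D, E): D10, D15, D22, D27 → −4.
Net charge = (+1) + (−4) = −3.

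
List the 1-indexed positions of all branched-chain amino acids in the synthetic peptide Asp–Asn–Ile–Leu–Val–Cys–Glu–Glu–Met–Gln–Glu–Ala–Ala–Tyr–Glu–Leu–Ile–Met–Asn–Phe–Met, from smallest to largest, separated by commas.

Valine (V), leucine (L), and isoleucine (I) are the branched-chain amino acids.
Matching residues: Ile3, Leu4, Val5, Leu16, Ile17.

3, 4, 5, 16, 17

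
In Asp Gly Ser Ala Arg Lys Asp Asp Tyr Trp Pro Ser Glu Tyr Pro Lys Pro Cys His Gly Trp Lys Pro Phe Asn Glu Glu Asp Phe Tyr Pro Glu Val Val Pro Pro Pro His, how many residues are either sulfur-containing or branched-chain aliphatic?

3

Sulfur-containing: C, M. Branched-chain aliphatic: I, L, V.
Sulfur-containing residues here: Cys18 (1).
Branched-chain aliphatic residues here: Val33, Val34 (2).
The two groups share no amino acid, so total = 1 + 2 = 3.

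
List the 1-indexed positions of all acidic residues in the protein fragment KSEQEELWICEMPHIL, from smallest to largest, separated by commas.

The acidic residues are Asp (D) and Glu (E), whose side chains end in a carboxylate group.
Matching residues: E3, E5, E6, E11.

3, 5, 6, 11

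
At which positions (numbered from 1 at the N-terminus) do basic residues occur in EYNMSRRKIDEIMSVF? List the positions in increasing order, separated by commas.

Lysine (K), arginine (R), and histidine (H) have basic, nitrogen-containing side chains.
Matching residues: R6, R7, K8.

6, 7, 8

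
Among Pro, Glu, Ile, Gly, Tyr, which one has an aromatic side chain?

Tyr

F, W, and Y each carry an aromatic ring on the side chain.
Of the listed options, only Tyr belongs to this group.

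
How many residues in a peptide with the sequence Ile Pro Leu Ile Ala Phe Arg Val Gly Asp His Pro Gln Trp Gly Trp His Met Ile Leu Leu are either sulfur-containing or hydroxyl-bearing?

1

Sulfur-containing: C, M. Hydroxyl-bearing: S, T, Y.
Sulfur-containing residues here: Met18 (1).
Hydroxyl-bearing residues here: none (0).
The two groups share no amino acid, so total = 1 + 0 = 1.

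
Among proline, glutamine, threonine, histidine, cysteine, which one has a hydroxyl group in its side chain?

threonine

The –OH-bearing residues are Ser, Thr (aliphatic alcohols), and Tyr (phenol).
Of the listed options, only threonine belongs to this group.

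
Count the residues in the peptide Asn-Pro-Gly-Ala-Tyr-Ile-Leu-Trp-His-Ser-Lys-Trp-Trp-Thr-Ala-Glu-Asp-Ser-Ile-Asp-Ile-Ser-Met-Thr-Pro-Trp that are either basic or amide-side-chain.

Basic: H, K, R. Amide-side-chain: N, Q.
Basic residues here: His9, Lys11 (2).
Amide-side-chain residues here: Asn1 (1).
The two groups share no amino acid, so total = 2 + 1 = 3.

3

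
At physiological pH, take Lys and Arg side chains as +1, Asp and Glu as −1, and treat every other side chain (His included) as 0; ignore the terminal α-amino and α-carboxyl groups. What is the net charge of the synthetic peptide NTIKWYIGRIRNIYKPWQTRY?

Positive (K, R): K4, R9, R11, K15, R20 → +5.
Negative (D, E): none → −0.
Net charge = (+5) + (−0) = +5.

+5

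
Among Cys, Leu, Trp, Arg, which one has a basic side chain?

Arg

Lysine (K), arginine (R), and histidine (H) have basic, nitrogen-containing side chains.
Of the listed options, only Arg belongs to this group.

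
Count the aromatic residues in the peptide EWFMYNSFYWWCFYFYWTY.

13

F, W, and Y each carry an aromatic ring on the side chain.
Matching residues: W2, F3, Y5, F8, Y9, W10, W11, F13, Y14, F15, Y16, W17, Y19.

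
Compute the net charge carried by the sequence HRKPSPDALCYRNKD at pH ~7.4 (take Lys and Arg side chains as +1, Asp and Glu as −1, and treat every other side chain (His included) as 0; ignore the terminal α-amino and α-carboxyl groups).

+2

Positive (K, R): R2, K3, R12, K14 → +4.
Negative (D, E): D7, D15 → −2.
Net charge = (+4) + (−2) = +2.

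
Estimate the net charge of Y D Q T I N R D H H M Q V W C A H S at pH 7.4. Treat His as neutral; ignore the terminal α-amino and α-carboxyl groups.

At pH ~7.4 the Lys and Arg side chains are protonated (+1), the Asp and Glu side chains are deprotonated (−1), and with His taken as neutral all other side chains carry no charge.
Positive (K, R): R7 → +1.
Negative (D, E): D2, D8 → −2.
Net charge = (+1) + (−2) = −1.

-1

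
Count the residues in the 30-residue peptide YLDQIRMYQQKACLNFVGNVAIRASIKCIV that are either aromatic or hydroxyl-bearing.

Aromatic: F, W, Y. Hydroxyl-bearing: S, T, Y.
Aromatic residues here: Y1, Y8, F16 (3).
Hydroxyl-bearing residues here: Y1, Y8, S25 (3).
Y is in both groups, so the 2 Y residues must not be double-counted.
Total = 3 + 3 − 2 = 4.

4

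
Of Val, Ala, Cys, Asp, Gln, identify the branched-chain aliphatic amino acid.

The BCAAs are Val, Leu, and Ile — aliphatic side chains with a branch point.
Of the listed options, only Val belongs to this group.

Val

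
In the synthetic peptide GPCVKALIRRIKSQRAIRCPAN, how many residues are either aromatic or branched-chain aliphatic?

Aromatic: F, W, Y. Branched-chain aliphatic: I, L, V.
Aromatic residues here: none (0).
Branched-chain aliphatic residues here: V4, L7, I8, I11, I17 (5).
The two groups share no amino acid, so total = 0 + 5 = 5.

5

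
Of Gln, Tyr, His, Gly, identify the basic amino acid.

His

K, R, and H are the three residues with basic side chains (ε-amine, guanidinium, and imidazole respectively).
Of the listed options, only His belongs to this group.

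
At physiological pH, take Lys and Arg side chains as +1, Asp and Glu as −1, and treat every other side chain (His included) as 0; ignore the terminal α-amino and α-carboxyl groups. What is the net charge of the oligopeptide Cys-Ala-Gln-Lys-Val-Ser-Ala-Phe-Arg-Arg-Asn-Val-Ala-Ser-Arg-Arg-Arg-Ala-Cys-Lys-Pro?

+7

Positive (K, R): Lys4, Arg9, Arg10, Arg15, Arg16, Arg17, Lys20 → +7.
Negative (D, E): none → −0.
Net charge = (+7) + (−0) = +7.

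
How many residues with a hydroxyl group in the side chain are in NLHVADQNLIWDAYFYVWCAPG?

2

The –OH-bearing residues are Ser, Thr (aliphatic alcohols), and Tyr (phenol).
Matching residues: Y14, Y16.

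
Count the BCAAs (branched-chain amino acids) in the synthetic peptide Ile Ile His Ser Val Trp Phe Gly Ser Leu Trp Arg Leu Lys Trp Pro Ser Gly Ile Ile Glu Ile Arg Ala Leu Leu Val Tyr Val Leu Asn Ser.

V, L, and I make up the branched-chain aliphatic group.
Matching residues: Ile1, Ile2, Val5, Leu10, Leu13, Ile19, Ile20, Ile22, Leu25, Leu26, Val27, Val29, Leu30.

13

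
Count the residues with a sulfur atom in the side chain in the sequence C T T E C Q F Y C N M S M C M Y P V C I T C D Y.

Cysteine (C, thiol) and methionine (M, thioether) are the two sulfur-containing amino acids.
Matching residues: C1, C5, C9, M11, M13, C14, M15, C19, C22.

9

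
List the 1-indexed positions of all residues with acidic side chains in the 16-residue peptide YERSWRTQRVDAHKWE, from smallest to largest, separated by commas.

Only D (aspartate) and E (glutamate) carry a side-chain carboxylic acid.
Matching residues: E2, D11, E16.

2, 11, 16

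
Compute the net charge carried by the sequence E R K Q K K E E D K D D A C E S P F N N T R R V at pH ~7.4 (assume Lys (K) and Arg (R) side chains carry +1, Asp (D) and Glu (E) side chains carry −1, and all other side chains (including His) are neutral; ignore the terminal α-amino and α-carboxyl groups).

0

Positive (K, R): R2, K3, K5, K6, K10, R22, R23 → +7.
Negative (D, E): E1, E7, E8, D9, D11, D12, E15 → −7.
Net charge = (+7) + (−7) = 0.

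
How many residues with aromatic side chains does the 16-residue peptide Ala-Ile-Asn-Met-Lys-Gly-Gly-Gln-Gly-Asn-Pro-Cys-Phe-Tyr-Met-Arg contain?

F, W, and Y each carry an aromatic ring on the side chain.
Matching residues: Phe13, Tyr14.

2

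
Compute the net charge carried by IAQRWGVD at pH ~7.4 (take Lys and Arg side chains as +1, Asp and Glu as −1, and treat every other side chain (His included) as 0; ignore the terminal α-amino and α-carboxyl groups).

0

Positive (K, R): R4 → +1.
Negative (D, E): D8 → −1.
Net charge = (+1) + (−1) = 0.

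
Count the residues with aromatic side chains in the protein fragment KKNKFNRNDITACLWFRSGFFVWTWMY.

8

F, W, and Y each carry an aromatic ring on the side chain.
Matching residues: F5, W15, F16, F20, F21, W23, W25, Y27.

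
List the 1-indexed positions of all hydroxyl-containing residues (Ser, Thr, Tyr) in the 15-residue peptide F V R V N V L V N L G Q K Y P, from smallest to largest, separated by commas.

Matching residues: Y14.

14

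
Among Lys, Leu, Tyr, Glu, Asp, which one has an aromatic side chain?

Tyr

The aromatic amino acids are Phe (F, benzyl), Trp (W, indole), and Tyr (Y, phenol).
Of the listed options, only Tyr belongs to this group.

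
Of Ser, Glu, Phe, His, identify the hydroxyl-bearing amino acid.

The –OH-bearing residues are Ser, Thr (aliphatic alcohols), and Tyr (phenol).
Of the listed options, only Ser belongs to this group.

Ser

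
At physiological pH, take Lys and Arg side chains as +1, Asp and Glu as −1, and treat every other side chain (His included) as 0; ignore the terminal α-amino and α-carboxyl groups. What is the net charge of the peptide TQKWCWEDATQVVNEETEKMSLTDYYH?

-4

Positive (K, R): K3, K19 → +2.
Negative (D, E): E7, D8, E15, E16, E18, D24 → −6.
Net charge = (+2) + (−6) = −4.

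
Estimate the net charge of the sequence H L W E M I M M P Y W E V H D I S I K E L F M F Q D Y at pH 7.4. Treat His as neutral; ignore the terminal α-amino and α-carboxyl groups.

-4

At pH ~7.4 the Lys and Arg side chains are protonated (+1), the Asp and Glu side chains are deprotonated (−1), and with His taken as neutral all other side chains carry no charge.
Positive (K, R): K19 → +1.
Negative (D, E): E4, E12, D15, E20, D26 → −5.
Net charge = (+1) + (−5) = −4.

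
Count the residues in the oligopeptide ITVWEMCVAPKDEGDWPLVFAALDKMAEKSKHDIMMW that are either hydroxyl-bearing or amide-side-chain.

Hydroxyl-bearing: S, T, Y. Amide-side-chain: N, Q.
Hydroxyl-bearing residues here: T2, S30 (2).
Amide-side-chain residues here: none (0).
The two groups share no amino acid, so total = 2 + 0 = 2.

2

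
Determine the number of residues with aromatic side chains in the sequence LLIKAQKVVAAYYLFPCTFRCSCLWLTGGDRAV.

5

Phenylalanine (F), tryptophan (W), and tyrosine (Y) have aromatic ring side chains.
Matching residues: Y12, Y13, F15, F19, W25.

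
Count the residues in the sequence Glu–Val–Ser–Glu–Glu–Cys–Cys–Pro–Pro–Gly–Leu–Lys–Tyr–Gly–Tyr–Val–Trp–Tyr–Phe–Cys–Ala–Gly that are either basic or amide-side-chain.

1

Basic: H, K, R. Amide-side-chain: N, Q.
Basic residues here: Lys12 (1).
Amide-side-chain residues here: none (0).
The two groups share no amino acid, so total = 1 + 0 = 1.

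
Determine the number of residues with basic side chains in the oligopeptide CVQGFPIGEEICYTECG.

Lysine (K), arginine (R), and histidine (H) have basic, nitrogen-containing side chains.
None of the 17 residues belong to this group.

0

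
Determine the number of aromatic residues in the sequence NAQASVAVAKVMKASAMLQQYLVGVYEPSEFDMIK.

Phenylalanine (F), tryptophan (W), and tyrosine (Y) have aromatic ring side chains.
Matching residues: Y21, Y26, F31.

3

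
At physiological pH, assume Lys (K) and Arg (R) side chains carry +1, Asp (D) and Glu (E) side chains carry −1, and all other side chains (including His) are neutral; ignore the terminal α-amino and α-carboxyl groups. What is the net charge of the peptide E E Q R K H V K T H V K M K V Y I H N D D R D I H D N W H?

Positive (K, R): R4, K5, K8, K12, K14, R22 → +6.
Negative (D, E): E1, E2, D20, D21, D23, D26 → −6.
Net charge = (+6) + (−6) = 0.

0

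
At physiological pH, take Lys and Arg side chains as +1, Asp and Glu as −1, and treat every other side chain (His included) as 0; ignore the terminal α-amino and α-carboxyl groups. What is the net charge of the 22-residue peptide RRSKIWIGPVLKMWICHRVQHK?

+6

Positive (K, R): R1, R2, K4, K12, R18, K22 → +6.
Negative (D, E): none → −0.
Net charge = (+6) + (−0) = +6.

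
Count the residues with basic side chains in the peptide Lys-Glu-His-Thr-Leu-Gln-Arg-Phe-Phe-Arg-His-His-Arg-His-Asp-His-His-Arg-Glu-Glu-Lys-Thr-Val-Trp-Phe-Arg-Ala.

Lysine (K), arginine (R), and histidine (H) have basic, nitrogen-containing side chains.
Matching residues: Lys1, His3, Arg7, Arg10, His11, His12, Arg13, His14, His16, His17, Arg18, Lys21, Arg26.

13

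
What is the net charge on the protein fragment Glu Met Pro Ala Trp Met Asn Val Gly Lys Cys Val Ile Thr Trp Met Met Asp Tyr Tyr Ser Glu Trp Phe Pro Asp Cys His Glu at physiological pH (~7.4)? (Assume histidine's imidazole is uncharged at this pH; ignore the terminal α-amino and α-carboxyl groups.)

The side chains ionized at physiological pH are Lys/Arg (+1) and Asp/Glu (−1); with His treated as neutral, nothing else contributes.
Positive (K, R): Lys10 → +1.
Negative (D, E): Glu1, Asp18, Glu22, Asp26, Glu29 → −5.
Net charge = (+1) + (−5) = −4.

-4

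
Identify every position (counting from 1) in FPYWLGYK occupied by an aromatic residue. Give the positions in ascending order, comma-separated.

1, 3, 4, 7

F, W, and Y each carry an aromatic ring on the side chain.
Matching residues: F1, Y3, W4, Y7.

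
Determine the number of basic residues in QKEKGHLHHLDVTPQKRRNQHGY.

Lysine (K), arginine (R), and histidine (H) have basic, nitrogen-containing side chains.
Matching residues: K2, K4, H6, H8, H9, K16, R17, R18, H21.

9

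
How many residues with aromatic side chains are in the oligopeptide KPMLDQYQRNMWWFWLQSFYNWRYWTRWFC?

Phenylalanine (F), tryptophan (W), and tyrosine (Y) have aromatic ring side chains.
Matching residues: Y7, W12, W13, F14, W15, F19, Y20, W22, Y24, W25, W28, F29.

12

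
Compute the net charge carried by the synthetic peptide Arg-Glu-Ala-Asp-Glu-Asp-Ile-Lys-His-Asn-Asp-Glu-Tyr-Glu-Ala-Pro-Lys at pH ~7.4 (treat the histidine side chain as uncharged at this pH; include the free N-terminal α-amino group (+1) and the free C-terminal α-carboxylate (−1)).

-4

At pH ~7.4 the Lys and Arg side chains are protonated (+1), the Asp and Glu side chains are deprotonated (−1), and with His taken as neutral all other side chains carry no charge.
Positive (K, R): Arg1, Lys8, Lys17 → +3.
Negative (D, E): Glu2, Asp4, Glu5, Asp6, Asp11, Glu12, Glu14 → −7.
The N-terminus (+1) and C-terminus (−1) cancel.
Net charge = (+3) + (−7) = −4.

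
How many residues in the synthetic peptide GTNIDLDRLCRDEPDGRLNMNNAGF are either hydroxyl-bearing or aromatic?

Hydroxyl-bearing: S, T, Y. Aromatic: F, W, Y.
Hydroxyl-bearing residues here: T2 (1).
Aromatic residues here: F25 (1).
(Y belongs to both groups, but none appear in this sequence.) Total = 1 + 1 = 2.

2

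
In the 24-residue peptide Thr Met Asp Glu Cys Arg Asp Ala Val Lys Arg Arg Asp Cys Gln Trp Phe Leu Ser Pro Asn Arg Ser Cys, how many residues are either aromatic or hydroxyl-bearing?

5

Aromatic: F, W, Y. Hydroxyl-bearing: S, T, Y.
Aromatic residues here: Trp16, Phe17 (2).
Hydroxyl-bearing residues here: Thr1, Ser19, Ser23 (3).
(Y belongs to both groups, but none appear in this sequence.) Total = 2 + 3 = 5.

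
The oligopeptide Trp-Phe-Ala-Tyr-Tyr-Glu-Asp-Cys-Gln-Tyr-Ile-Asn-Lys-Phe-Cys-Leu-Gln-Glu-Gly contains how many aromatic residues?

The aromatic amino acids are Phe (F, benzyl), Trp (W, indole), and Tyr (Y, phenol).
Matching residues: Trp1, Phe2, Tyr4, Tyr5, Tyr10, Phe14.

6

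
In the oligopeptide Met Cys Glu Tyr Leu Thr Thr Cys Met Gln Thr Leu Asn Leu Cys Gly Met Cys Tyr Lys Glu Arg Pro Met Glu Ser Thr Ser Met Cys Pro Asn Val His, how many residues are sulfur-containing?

Only Cys (C) and Met (M) have a sulfur atom in the side chain.
Matching residues: Met1, Cys2, Cys8, Met9, Cys15, Met17, Cys18, Met24, Met29, Cys30.

10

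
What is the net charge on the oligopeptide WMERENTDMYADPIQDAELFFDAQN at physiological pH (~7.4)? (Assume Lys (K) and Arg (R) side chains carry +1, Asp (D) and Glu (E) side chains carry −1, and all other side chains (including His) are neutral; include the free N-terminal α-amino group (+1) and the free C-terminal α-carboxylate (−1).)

-6

Positive (K, R): R4 → +1.
Negative (D, E): E3, E5, D8, D12, D16, E18, D22 → −7.
The N-terminus (+1) and C-terminus (−1) cancel.
Net charge = (+1) + (−7) = −6.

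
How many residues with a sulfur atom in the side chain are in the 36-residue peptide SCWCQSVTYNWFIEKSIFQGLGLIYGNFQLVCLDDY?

3

Only Cys (C) and Met (M) have a sulfur atom in the side chain.
Matching residues: C2, C4, C32.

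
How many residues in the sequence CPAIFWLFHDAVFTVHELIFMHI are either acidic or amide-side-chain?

2

Acidic: D, E. Amide-side-chain: N, Q.
Acidic residues here: D10, E17 (2).
Amide-side-chain residues here: none (0).
The two groups share no amino acid, so total = 2 + 0 = 2.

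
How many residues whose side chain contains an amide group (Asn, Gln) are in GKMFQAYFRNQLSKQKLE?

Matching residues: Q5, N10, Q11, Q15.

4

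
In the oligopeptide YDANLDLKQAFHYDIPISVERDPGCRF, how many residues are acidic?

The acidic residues are Asp (D) and Glu (E), whose side chains end in a carboxylate group.
Matching residues: D2, D6, D14, E20, D22.

5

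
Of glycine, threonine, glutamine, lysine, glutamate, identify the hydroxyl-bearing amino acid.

threonine

S, T, and Y are the three residues with a side-chain hydroxyl.
Of the listed options, only threonine belongs to this group.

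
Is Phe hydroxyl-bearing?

S, T, and Y are the three residues with a side-chain hydroxyl.
Phenylalanine is not in this group.

No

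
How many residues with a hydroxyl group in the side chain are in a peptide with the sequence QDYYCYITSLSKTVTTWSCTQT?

12

The –OH-bearing residues are Ser, Thr (aliphatic alcohols), and Tyr (phenol).
Matching residues: Y3, Y4, Y6, T8, S9, S11, T13, T15, T16, S18, T20, T22.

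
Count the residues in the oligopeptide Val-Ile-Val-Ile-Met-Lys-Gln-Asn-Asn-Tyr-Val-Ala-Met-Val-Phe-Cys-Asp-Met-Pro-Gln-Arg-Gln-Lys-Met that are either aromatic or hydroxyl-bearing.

Aromatic: F, W, Y. Hydroxyl-bearing: S, T, Y.
Aromatic residues here: Tyr10, Phe15 (2).
Hydroxyl-bearing residues here: Tyr10 (1).
Y is in both groups, so the 1 Y residue must not be double-counted.
Total = 2 + 1 − 1 = 2.

2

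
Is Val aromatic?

The aromatic amino acids are Phe (F, benzyl), Trp (W, indole), and Tyr (Y, phenol).
Valine is not in this group.

No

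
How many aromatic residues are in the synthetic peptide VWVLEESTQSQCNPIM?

The aromatic amino acids are Phe (F, benzyl), Trp (W, indole), and Tyr (Y, phenol).
Matching residues: W2.

1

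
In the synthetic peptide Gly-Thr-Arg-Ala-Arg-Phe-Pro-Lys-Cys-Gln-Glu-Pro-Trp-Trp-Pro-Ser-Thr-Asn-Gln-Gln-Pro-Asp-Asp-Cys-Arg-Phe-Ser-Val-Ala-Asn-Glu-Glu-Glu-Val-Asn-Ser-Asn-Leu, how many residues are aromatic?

F, W, and Y each carry an aromatic ring on the side chain.
Matching residues: Phe6, Trp13, Trp14, Phe26.

4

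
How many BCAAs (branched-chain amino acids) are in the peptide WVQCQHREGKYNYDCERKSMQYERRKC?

1

Valine (V), leucine (L), and isoleucine (I) are the branched-chain amino acids.
Matching residues: V2.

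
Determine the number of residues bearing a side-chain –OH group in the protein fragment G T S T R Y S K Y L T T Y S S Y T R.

13

S, T, and Y are the three residues with a side-chain hydroxyl.
Matching residues: T2, S3, T4, Y6, S7, Y9, T11, T12, Y13, S14, S15, Y16, T17.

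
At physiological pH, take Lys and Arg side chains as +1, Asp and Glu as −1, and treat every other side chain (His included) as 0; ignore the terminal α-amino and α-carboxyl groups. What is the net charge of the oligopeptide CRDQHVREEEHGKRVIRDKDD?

-1

Positive (K, R): R2, R7, K13, R14, R17, K19 → +6.
Negative (D, E): D3, E8, E9, E10, D18, D20, D21 → −7.
Net charge = (+6) + (−7) = −1.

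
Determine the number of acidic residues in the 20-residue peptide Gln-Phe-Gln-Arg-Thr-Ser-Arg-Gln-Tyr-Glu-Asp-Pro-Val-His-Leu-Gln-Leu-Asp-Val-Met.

3

Aspartate (D) and glutamate (E) have carboxylic-acid side chains and are the acidic amino acids.
Matching residues: Glu10, Asp11, Asp18.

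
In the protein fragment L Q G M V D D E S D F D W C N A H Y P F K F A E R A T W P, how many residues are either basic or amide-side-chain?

5

Basic: H, K, R. Amide-side-chain: N, Q.
Basic residues here: H17, K21, R25 (3).
Amide-side-chain residues here: Q2, N15 (2).
The two groups share no amino acid, so total = 3 + 2 = 5.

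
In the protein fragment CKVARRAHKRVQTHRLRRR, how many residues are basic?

11

Lysine (K), arginine (R), and histidine (H) have basic, nitrogen-containing side chains.
Matching residues: K2, R5, R6, H8, K9, R10, H14, R15, R17, R18, R19.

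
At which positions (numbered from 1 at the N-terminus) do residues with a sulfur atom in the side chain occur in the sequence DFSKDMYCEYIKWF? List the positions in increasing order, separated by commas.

6, 8

Only Cys (C) and Met (M) have a sulfur atom in the side chain.
Matching residues: M6, C8.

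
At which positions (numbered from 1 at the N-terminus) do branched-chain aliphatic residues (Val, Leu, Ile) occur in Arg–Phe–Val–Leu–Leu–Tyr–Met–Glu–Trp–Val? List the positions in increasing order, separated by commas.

3, 4, 5, 10

Matching residues: Val3, Leu4, Leu5, Val10.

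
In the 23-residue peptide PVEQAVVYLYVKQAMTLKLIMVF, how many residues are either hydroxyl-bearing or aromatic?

4

Hydroxyl-bearing: S, T, Y. Aromatic: F, W, Y.
Hydroxyl-bearing residues here: Y8, Y10, T16 (3).
Aromatic residues here: Y8, Y10, F23 (3).
Y is in both groups, so the 2 Y residues must not be double-counted.
Total = 3 + 3 − 2 = 4.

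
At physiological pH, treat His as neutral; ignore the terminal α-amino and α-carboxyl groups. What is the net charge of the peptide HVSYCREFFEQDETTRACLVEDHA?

-4

Near pH 7.4, K and R contribute +1 each, D and E contribute −1 each, and every other side chain (His included, as stated) is uncharged.
Positive (K, R): R6, R16 → +2.
Negative (D, E): E7, E10, D12, E13, E21, D22 → −6.
Net charge = (+2) + (−6) = −4.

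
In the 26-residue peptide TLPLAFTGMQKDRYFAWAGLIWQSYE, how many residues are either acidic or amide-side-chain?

4

Acidic: D, E. Amide-side-chain: N, Q.
Acidic residues here: D12, E26 (2).
Amide-side-chain residues here: Q10, Q23 (2).
The two groups share no amino acid, so total = 2 + 2 = 4.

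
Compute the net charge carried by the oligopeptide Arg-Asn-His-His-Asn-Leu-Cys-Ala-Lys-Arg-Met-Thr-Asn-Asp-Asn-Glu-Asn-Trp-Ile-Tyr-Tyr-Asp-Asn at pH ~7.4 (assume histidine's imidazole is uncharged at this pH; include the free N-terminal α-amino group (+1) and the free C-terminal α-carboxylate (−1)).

Near pH 7.4, K and R contribute +1 each, D and E contribute −1 each, and every other side chain (His included, as stated) is uncharged.
Positive (K, R): Arg1, Lys9, Arg10 → +3.
Negative (D, E): Asp14, Glu16, Asp22 → −3.
The N-terminus (+1) and C-terminus (−1) cancel.
Net charge = (+3) + (−3) = 0.

0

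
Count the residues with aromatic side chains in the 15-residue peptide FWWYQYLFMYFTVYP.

9

Phenylalanine (F), tryptophan (W), and tyrosine (Y) have aromatic ring side chains.
Matching residues: F1, W2, W3, Y4, Y6, F8, Y10, F11, Y14.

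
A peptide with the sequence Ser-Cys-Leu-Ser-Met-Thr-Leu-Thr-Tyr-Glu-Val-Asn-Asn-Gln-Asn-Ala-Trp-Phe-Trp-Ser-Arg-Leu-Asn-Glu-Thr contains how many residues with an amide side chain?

The amide-side-chain residues are Asn (N) and Gln (Q).
Matching residues: Asn12, Asn13, Gln14, Asn15, Asn23.

5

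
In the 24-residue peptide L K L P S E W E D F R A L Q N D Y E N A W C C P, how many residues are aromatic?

The aromatic amino acids are Phe (F, benzyl), Trp (W, indole), and Tyr (Y, phenol).
Matching residues: W7, F10, Y17, W21.

4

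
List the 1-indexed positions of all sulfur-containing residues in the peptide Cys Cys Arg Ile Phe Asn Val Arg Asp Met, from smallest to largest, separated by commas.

1, 2, 10

Only Cys (C) and Met (M) have a sulfur atom in the side chain.
Matching residues: Cys1, Cys2, Met10.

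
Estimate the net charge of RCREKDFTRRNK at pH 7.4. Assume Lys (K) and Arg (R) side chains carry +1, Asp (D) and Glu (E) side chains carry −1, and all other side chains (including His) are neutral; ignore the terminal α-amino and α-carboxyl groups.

Positive (K, R): R1, R3, K5, R9, R10, K12 → +6.
Negative (D, E): E4, D6 → −2.
Net charge = (+6) + (−2) = +4.

+4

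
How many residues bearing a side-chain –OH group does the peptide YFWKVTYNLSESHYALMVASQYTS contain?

10

The –OH-bearing residues are Ser, Thr (aliphatic alcohols), and Tyr (phenol).
Matching residues: Y1, T6, Y7, S10, S12, Y14, S20, Y22, T23, S24.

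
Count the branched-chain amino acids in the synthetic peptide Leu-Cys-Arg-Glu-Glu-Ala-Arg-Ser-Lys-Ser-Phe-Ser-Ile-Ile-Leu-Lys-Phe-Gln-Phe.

Valine (V), leucine (L), and isoleucine (I) are the branched-chain amino acids.
Matching residues: Leu1, Ile13, Ile14, Leu15.

4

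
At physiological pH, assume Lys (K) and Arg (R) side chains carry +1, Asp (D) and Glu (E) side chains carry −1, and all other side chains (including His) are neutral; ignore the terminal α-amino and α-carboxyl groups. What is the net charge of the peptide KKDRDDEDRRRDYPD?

-1

Positive (K, R): K1, K2, R4, R9, R10, R11 → +6.
Negative (D, E): D3, D5, D6, E7, D8, D12, D15 → −7.
Net charge = (+6) + (−7) = −1.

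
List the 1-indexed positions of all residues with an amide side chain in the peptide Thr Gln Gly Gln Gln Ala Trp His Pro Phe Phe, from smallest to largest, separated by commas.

2, 4, 5

The amide-side-chain residues are Asn (N) and Gln (Q).
Matching residues: Gln2, Gln4, Gln5.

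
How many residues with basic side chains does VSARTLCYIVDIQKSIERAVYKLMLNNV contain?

Lysine (K), arginine (R), and histidine (H) have basic, nitrogen-containing side chains.
Matching residues: R4, K14, R18, K22.

4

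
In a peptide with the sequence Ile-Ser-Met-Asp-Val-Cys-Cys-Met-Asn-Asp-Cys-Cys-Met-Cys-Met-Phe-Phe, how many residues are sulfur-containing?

9

The sulfur-bearing residues are cysteine (–SH) and methionine (–S–CH₃).
Matching residues: Met3, Cys6, Cys7, Met8, Cys11, Cys12, Met13, Cys14, Met15.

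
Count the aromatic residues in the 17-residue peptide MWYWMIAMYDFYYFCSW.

9

F, W, and Y each carry an aromatic ring on the side chain.
Matching residues: W2, Y3, W4, Y9, F11, Y12, Y13, F14, W17.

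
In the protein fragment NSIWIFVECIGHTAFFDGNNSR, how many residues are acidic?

2

Only D (aspartate) and E (glutamate) carry a side-chain carboxylic acid.
Matching residues: E8, D17.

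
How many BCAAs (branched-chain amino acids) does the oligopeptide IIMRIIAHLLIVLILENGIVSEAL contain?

14

V, L, and I make up the branched-chain aliphatic group.
Matching residues: I1, I2, I5, I6, L9, L10, I11, V12, L13, I14, L15, I19, V20, L24.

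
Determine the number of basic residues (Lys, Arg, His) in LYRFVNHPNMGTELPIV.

2

Matching residues: R3, H7.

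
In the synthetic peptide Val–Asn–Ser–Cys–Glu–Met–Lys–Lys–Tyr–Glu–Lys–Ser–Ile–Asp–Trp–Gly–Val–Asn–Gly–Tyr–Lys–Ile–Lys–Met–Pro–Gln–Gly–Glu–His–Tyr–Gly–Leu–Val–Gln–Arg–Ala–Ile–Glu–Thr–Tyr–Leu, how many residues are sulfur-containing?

3

Cysteine (C, thiol) and methionine (M, thioether) are the two sulfur-containing amino acids.
Matching residues: Cys4, Met6, Met24.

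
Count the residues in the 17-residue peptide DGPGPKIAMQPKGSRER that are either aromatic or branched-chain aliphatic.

Aromatic: F, W, Y. Branched-chain aliphatic: I, L, V.
Aromatic residues here: none (0).
Branched-chain aliphatic residues here: I7 (1).
The two groups share no amino acid, so total = 0 + 1 = 1.

1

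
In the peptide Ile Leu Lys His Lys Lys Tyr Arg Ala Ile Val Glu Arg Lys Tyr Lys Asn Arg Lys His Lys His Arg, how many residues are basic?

K, R, and H are the three residues with basic side chains (ε-amine, guanidinium, and imidazole respectively).
Matching residues: Lys3, His4, Lys5, Lys6, Arg8, Arg13, Lys14, Lys16, Arg18, Lys19, His20, Lys21, His22, Arg23.

14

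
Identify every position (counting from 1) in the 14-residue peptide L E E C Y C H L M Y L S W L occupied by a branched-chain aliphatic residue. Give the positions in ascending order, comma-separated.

1, 8, 11, 14

Valine (V), leucine (L), and isoleucine (I) are the branched-chain amino acids.
Matching residues: L1, L8, L11, L14.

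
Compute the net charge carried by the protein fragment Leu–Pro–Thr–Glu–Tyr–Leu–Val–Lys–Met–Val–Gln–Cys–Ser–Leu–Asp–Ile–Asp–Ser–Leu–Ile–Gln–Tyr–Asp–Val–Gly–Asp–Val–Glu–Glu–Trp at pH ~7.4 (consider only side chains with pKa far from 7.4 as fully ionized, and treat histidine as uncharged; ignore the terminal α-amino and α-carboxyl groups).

-6

At pH ~7.4 the Lys and Arg side chains are protonated (+1), the Asp and Glu side chains are deprotonated (−1), and with His taken as neutral all other side chains carry no charge.
Positive (K, R): Lys8 → +1.
Negative (D, E): Glu4, Asp15, Asp17, Asp23, Asp26, Glu28, Glu29 → −7.
Net charge = (+1) + (−7) = −6.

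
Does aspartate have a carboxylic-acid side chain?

Only D (aspartate) and E (glutamate) carry a side-chain carboxylic acid.
Aspartate is in this group.

Yes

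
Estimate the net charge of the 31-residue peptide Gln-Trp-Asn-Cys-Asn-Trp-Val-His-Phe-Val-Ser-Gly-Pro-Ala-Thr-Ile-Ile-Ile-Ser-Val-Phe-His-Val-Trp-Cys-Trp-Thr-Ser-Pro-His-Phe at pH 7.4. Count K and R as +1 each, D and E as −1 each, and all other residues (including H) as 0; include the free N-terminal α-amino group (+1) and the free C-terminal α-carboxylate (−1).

Positive (K, R): none → +0.
Negative (D, E): none → −0.
The N-terminus (+1) and C-terminus (−1) cancel.
Net charge = (+0) + (−0) = 0.

0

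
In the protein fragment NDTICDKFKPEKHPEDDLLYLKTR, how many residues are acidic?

6

Aspartate (D) and glutamate (E) have carboxylic-acid side chains and are the acidic amino acids.
Matching residues: D2, D6, E11, E15, D16, D17.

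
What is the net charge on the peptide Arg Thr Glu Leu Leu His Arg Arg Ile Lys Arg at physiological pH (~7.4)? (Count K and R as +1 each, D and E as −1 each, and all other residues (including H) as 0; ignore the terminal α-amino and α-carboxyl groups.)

+4

Positive (K, R): Arg1, Arg7, Arg8, Lys10, Arg11 → +5.
Negative (D, E): Glu3 → −1.
Net charge = (+5) + (−1) = +4.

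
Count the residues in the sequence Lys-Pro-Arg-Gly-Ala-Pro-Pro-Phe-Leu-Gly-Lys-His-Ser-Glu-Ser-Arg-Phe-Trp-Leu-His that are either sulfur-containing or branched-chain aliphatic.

Sulfur-containing: C, M. Branched-chain aliphatic: I, L, V.
Sulfur-containing residues here: none (0).
Branched-chain aliphatic residues here: Leu9, Leu19 (2).
The two groups share no amino acid, so total = 0 + 2 = 2.

2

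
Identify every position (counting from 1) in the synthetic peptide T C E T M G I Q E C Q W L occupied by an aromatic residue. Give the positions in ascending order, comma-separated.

The aromatic amino acids are Phe (F, benzyl), Trp (W, indole), and Tyr (Y, phenol).
Matching residues: W12.

12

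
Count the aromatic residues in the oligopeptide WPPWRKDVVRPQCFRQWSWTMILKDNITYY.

The aromatic amino acids are Phe (F, benzyl), Trp (W, indole), and Tyr (Y, phenol).
Matching residues: W1, W4, F14, W17, W19, Y29, Y30.

7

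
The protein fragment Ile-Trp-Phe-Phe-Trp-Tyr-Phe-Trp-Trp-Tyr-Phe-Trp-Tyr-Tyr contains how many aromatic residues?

F, W, and Y each carry an aromatic ring on the side chain.
Matching residues: Trp2, Phe3, Phe4, Trp5, Tyr6, Phe7, Trp8, Trp9, Tyr10, Phe11, Trp12, Tyr13, Tyr14.

13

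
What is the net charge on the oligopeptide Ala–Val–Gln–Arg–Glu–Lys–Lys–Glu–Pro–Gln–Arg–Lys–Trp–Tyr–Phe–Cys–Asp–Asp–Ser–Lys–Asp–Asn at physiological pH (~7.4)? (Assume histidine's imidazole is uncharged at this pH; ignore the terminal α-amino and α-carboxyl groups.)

The side chains ionized at physiological pH are Lys/Arg (+1) and Asp/Glu (−1); with His treated as neutral, nothing else contributes.
Positive (K, R): Arg4, Lys6, Lys7, Arg11, Lys12, Lys20 → +6.
Negative (D, E): Glu5, Glu8, Asp17, Asp18, Asp21 → −5.
Net charge = (+6) + (−5) = +1.

+1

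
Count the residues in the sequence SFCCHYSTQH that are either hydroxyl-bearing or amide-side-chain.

Hydroxyl-bearing: S, T, Y. Amide-side-chain: N, Q.
Hydroxyl-bearing residues here: S1, Y6, S7, T8 (4).
Amide-side-chain residues here: Q9 (1).
The two groups share no amino acid, so total = 4 + 1 = 5.

5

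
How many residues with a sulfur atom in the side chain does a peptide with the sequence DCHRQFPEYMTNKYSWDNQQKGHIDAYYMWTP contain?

Cysteine (C, thiol) and methionine (M, thioether) are the two sulfur-containing amino acids.
Matching residues: C2, M10, M29.

3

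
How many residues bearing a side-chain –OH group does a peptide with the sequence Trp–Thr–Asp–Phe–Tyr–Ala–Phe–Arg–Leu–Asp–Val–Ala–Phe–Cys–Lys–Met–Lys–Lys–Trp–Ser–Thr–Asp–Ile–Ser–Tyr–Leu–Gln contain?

6

The –OH-bearing residues are Ser, Thr (aliphatic alcohols), and Tyr (phenol).
Matching residues: Thr2, Tyr5, Ser20, Thr21, Ser24, Tyr25.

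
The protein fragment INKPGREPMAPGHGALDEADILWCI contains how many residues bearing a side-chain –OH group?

0

Serine (S), threonine (T), and tyrosine (Y) each carry a hydroxyl group on the side chain.
None of the 25 residues belong to this group.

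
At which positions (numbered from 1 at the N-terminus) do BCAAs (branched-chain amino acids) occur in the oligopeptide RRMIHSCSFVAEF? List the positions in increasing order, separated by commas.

4, 10

Valine (V), leucine (L), and isoleucine (I) are the branched-chain amino acids.
Matching residues: I4, V10.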